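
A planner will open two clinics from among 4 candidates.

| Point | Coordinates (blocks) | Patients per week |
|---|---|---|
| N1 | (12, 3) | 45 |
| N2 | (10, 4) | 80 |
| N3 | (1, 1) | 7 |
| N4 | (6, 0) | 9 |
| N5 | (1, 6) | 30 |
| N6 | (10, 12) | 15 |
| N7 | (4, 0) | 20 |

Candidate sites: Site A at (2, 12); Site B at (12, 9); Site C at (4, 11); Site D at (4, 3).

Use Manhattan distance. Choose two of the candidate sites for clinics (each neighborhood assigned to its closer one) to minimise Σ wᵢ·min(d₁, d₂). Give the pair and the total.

{Site B, Site D}, total 1225

Evaluate every pair (each demand assigned to the nearer of the two):
  {Site B, Site D}: total = 1225
  {Site C, Site D}: total = 1345
  {Site A, Site D}: total = 1360
  {Site B, Site C}: total = 1573
  {Site A, Site B}: total = 1614
  {Site A, Site C}: total = 2496
Best pair: {Site B, Site D} with total 1225.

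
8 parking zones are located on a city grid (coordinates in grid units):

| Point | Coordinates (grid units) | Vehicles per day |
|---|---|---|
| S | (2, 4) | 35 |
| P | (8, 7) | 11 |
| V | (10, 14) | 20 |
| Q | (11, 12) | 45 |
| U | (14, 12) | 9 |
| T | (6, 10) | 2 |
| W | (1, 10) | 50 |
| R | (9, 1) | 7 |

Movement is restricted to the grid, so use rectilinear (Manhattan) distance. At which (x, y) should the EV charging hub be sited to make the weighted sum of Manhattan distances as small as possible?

(8, 10)

Manhattan distance separates: Σwᵢ(|x−xᵢ|+|y−yᵢ|) = Σwᵢ|x−xᵢ| + Σwᵢ|y−yᵢ|, so x and y are optimised independently as 1-D weighted medians.
Total weight W = 179; half = 89.5.
x-coordinate, sorted with cumulative weight:
  x=1 (W, w=50) cum 50
  x=2 (S, w=35) cum 85
  x=6 (T, w=2) cum 87
  x=8 (P, w=11) cum 98  ← median
  x=9 (R, w=7) cum 105
  x=10 (V, w=20) cum 125
  x=11 (Q, w=45) cum 170
  x=14 (U, w=9) cum 179
⇒ x* = 8
y-coordinate, sorted with cumulative weight:
  y=1 (R, w=7) cum 7
  y=4 (S, w=35) cum 42
  y=7 (P, w=11) cum 53
  y=10 (T, w=2) cum 55
  y=10 (W, w=50) cum 105  ← median
  y=12 (Q, w=45) cum 150
  y=12 (U, w=9) cum 159
  y=14 (V, w=20) cum 179
⇒ y* = 10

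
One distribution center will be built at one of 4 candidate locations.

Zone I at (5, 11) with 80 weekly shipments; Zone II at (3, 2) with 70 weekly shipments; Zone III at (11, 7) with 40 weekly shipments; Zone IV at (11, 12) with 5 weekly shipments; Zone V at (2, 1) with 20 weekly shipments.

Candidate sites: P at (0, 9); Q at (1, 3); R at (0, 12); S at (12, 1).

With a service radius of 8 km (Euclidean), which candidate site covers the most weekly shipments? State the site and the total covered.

Coverage radius r = 8 km; a point is covered iff (Δx)²+(Δy)² ≤ 8² = 64.
  P (0, 9): covers {Zone I, Zone II} → 150
  Q (1, 3): covers {Zone II, Zone V} → 90
  R (0, 12): covers {Zone I} → 80
  S (12, 1): covers {Zone III} → 40
Maximum coverage at P: 150 weekly shipments.

P, covering 150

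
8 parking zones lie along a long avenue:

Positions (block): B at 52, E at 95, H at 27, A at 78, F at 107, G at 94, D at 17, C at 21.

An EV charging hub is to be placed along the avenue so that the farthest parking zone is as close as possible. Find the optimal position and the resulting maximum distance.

The 1-center on a line is the midpoint of the two extreme points: leftmost at 17, rightmost at 107.
Optimal location = (17 + 107)/2 = 62; maximum distance = (107 − 17)/2 = 45.

location 62, max distance 45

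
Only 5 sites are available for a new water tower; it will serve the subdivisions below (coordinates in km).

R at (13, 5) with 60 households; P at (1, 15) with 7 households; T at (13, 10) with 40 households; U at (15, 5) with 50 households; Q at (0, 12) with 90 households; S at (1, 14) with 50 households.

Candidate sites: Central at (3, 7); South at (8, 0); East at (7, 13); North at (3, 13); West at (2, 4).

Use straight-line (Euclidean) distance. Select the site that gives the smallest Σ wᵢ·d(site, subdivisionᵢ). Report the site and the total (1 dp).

North, total 2323.3 km

Total weighted distance at each candidate:
  Central (3, 7): total = 2584.3
  South (8, 0): total = 3498.1
  East (7, 13): total = 2418.8
  North (3, 13): total = 2323.3
  West (2, 4): total = 3137.8
Minimum is at North with total 2323.3 km.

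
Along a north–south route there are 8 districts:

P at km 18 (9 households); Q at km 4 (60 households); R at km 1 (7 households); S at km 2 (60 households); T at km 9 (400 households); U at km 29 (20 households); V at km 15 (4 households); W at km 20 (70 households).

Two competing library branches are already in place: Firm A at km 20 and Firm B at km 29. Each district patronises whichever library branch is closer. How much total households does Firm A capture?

610

The indifferent point is the midpoint (20+29)/2 = 24.5; districts left of it (closer to Firm A at 20) go to Firm A, those right go to Firm B.
  R at 1 (w=7) → Firm A
  S at 2 (w=60) → Firm A
  Q at 4 (w=60) → Firm A
  T at 9 (w=400) → Firm A
  V at 15 (w=4) → Firm A
  P at 18 (w=9) → Firm A
  W at 20 (w=70) → Firm A
  U at 29 (w=20) → Firm B
Firm A captures 610; Firm B captures 20.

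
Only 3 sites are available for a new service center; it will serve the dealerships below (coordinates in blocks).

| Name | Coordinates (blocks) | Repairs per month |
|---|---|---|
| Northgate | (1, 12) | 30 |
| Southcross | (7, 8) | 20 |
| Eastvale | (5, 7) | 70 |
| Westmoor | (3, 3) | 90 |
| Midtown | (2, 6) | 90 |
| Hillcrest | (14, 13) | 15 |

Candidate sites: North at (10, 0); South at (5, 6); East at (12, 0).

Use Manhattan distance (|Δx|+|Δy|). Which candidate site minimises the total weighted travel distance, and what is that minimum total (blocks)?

Total weighted distance at each candidate:
  North (10, 0): total = 4105
  South (5, 6): total = 1410
  East (12, 0): total = 4675
Minimum is at South with total 1410 blocks.

South, total 1410 blocks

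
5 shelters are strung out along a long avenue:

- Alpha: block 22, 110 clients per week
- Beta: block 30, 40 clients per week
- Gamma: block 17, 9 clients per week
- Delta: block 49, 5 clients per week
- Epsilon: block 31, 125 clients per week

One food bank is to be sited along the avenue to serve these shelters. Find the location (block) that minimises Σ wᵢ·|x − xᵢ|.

x = 30

For a sum of weighted absolute distances on a line, the optimum is the weighted median (not the mean). Total weight W = 289; half-weight = 144.5.
Sort by position and accumulate weight:
  block 17 (Gamma, w=9) → cum 9
  block 22 (Alpha, w=110) → cum 119
  block 30 (Beta, w=40) → cum 159  ≥ 144.5 → median here
  block 31 (Epsilon, w=125) → cum 284
  block 49 (Delta, w=5) → cum 289
Optimal location: block 30.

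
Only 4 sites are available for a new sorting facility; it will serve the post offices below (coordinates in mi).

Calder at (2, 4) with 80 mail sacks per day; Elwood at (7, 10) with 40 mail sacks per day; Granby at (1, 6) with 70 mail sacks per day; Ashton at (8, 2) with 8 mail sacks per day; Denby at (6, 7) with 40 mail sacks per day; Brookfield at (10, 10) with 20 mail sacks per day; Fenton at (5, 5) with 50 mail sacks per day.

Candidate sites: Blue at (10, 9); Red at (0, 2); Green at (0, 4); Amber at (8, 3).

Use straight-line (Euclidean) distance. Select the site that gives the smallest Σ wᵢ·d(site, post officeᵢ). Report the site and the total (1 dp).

Green, total 1507.8 mi

Total weighted distance at each candidate:
  Blue (10, 9): total = 2122.6
  Red (0, 2): total = 1864.2
  Green (0, 4): total = 1507.8
  Amber (8, 3): total = 1815.3
Minimum is at Green with total 1507.8 mi.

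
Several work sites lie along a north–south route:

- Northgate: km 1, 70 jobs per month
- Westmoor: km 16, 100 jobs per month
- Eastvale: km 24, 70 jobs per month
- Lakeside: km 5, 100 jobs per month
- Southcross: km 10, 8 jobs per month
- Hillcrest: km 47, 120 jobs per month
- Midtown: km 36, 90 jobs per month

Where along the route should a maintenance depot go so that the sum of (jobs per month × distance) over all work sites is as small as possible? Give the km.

x = 24

For a sum of weighted absolute distances on a line, the optimum is the weighted median (not the mean). Total weight W = 558; half-weight = 279.
Sort by position and accumulate weight:
  km 1 (Northgate, w=70) → cum 70
  km 5 (Lakeside, w=100) → cum 170
  km 10 (Southcross, w=8) → cum 178
  km 16 (Westmoor, w=100) → cum 278
  km 24 (Eastvale, w=70) → cum 348  ≥ 279 → median here
  km 36 (Midtown, w=90) → cum 438
  km 47 (Hillcrest, w=120) → cum 558
Optimal location: km 24.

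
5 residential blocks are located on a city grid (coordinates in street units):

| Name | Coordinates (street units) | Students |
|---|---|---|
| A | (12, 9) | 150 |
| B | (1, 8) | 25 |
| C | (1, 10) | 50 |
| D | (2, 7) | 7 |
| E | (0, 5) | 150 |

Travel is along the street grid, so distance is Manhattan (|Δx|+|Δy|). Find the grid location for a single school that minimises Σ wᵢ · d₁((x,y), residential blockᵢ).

Manhattan distance separates: Σwᵢ(|x−xᵢ|+|y−yᵢ|) = Σwᵢ|x−xᵢ| + Σwᵢ|y−yᵢ|, so x and y are optimised independently as 1-D weighted medians.
Total weight W = 382; half = 191.
x-coordinate, sorted with cumulative weight:
  x=0 (E, w=150) cum 150
  x=1 (B, w=25) cum 175
  x=1 (C, w=50) cum 225  ← median
  x=2 (D, w=7) cum 232
  x=12 (A, w=150) cum 382
⇒ x* = 1
y-coordinate, sorted with cumulative weight:
  y=5 (E, w=150) cum 150
  y=7 (D, w=7) cum 157
  y=8 (B, w=25) cum 182
  y=9 (A, w=150) cum 332  ← median
  y=10 (C, w=50) cum 382
⇒ y* = 9

(1, 9)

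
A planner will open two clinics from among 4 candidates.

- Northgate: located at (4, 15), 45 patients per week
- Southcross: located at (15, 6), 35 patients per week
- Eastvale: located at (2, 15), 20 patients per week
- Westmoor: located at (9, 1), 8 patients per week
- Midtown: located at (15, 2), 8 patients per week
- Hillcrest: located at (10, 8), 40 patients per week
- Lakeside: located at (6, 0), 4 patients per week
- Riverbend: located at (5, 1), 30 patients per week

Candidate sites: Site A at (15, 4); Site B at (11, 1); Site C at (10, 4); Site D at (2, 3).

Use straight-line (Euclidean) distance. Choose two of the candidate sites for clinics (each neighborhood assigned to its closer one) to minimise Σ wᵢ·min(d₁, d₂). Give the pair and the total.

{Site A, Site C}, total 1304.7

Evaluate every pair (each demand assigned to the nearer of the two):
  {Site A, Site C}: total = 1304.7
  {Site A, Site D}: total = 1311.4
  {Site C, Site D}: total = 1332.5
  {Site B, Site C}: total = 1428.7
  {Site B, Site D}: total = 1471.6
  {Site A, Site B}: total = 1591.4
Best pair: {Site A, Site C} with total 1304.7.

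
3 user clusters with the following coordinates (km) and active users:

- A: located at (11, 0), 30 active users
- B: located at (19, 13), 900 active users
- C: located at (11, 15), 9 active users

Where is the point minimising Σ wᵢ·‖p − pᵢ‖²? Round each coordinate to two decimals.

(18.67, 12.60)

The minimiser of Σwᵢ‖p−pᵢ‖² is the weighted centroid p* = (Σwᵢpᵢ)/(Σwᵢ).
Σwᵢ = 939.
Σwᵢxᵢ = 30·11 + 900·19 + 9·11 = 17529.
Σwᵢyᵢ = 30·0 + 900·13 + 9·15 = 11835.
x* = 17529/939 = 18.67, y* = 11835/939 = 12.60.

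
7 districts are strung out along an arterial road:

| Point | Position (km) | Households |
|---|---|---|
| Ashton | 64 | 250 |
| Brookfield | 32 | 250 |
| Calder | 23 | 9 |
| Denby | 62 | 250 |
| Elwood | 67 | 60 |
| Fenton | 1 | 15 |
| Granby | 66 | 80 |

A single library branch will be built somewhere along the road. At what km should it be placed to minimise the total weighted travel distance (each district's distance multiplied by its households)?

For a sum of weighted absolute distances on a line, the optimum is the weighted median (not the mean). Total weight W = 914; half-weight = 457.
Sort by position and accumulate weight:
  km 1 (Fenton, w=15) → cum 15
  km 23 (Calder, w=9) → cum 24
  km 32 (Brookfield, w=250) → cum 274
  km 62 (Denby, w=250) → cum 524  ≥ 457 → median here
  km 64 (Ashton, w=250) → cum 774
  km 66 (Granby, w=80) → cum 854
  km 67 (Elwood, w=60) → cum 914
Optimal location: km 62.

x = 62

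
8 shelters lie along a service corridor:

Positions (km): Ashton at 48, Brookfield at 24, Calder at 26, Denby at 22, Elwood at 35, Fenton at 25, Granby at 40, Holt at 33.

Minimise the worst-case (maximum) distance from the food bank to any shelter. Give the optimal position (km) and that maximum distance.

The 1-center on a line is the midpoint of the two extreme points: leftmost at 22, rightmost at 48.
Optimal location = (22 + 48)/2 = 35; maximum distance = (48 − 22)/2 = 13.

location 35, max distance 13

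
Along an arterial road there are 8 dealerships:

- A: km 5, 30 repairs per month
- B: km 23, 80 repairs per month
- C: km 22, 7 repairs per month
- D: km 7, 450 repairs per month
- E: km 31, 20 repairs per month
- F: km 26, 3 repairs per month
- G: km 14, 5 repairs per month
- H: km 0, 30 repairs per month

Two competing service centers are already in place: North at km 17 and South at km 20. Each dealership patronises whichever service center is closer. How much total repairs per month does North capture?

The indifferent point is the midpoint (17+20)/2 = 18.5; dealerships left of it (closer to North at 17) go to North, those right go to South.
  H at 0 (w=30) → North
  A at 5 (w=30) → North
  D at 7 (w=450) → North
  G at 14 (w=5) → North
  C at 22 (w=7) → South
  B at 23 (w=80) → South
  F at 26 (w=3) → South
  E at 31 (w=20) → South
North captures 515; South captures 110.

515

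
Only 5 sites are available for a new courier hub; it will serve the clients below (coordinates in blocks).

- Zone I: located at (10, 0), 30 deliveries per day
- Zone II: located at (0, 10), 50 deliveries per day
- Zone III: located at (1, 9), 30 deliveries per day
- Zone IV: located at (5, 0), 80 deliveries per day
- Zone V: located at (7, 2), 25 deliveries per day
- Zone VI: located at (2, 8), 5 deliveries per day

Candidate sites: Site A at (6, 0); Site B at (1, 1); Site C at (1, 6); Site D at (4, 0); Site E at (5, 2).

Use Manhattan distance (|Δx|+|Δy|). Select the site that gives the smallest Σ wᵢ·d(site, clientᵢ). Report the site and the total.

Site E, total 1445 blocks

Total weighted distance at each candidate:
  Site A (6, 0): total = 1555
  Site B (1, 1): total = 1655
  Site C (1, 6): total = 1855
  Site D (4, 0): total = 1495
  Site E (5, 2): total = 1445
Minimum is at Site E with total 1445 blocks.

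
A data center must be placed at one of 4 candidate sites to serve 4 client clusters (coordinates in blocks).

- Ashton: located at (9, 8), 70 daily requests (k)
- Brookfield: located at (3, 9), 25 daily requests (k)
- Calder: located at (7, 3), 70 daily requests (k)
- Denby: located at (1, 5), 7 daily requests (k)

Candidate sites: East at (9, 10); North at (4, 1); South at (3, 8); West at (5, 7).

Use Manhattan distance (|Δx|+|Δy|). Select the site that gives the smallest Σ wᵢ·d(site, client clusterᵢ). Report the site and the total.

West, total 912 blocks

Total weighted distance at each candidate:
  East (9, 10): total = 1036
  North (4, 1): total = 1464
  South (3, 8): total = 1110
  West (5, 7): total = 912
Minimum is at West with total 912 blocks.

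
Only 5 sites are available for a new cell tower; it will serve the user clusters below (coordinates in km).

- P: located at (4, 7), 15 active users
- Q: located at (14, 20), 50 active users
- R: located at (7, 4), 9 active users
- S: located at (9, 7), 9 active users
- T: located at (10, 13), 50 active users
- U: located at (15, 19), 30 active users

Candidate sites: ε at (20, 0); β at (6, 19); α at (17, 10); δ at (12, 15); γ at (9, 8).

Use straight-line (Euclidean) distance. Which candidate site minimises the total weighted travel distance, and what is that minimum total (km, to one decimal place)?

Total weighted distance at each candidate:
  ε (20, 0): total = 2955.2
  β (6, 19): total = 1462.8
  α (17, 10): total = 1561.4
  δ (12, 15): total = 916.0
  γ (9, 8): total = 1406.6
Minimum is at δ with total 916.0 km.

δ, total 916.0 km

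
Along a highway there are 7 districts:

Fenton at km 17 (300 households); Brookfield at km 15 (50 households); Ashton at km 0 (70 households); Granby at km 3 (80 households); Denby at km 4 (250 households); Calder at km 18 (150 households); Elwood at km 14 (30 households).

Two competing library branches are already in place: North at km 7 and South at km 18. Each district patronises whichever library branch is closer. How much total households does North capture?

400

The indifferent point is the midpoint (7+18)/2 = 12.5; districts left of it (closer to North at 7) go to North, those right go to South.
  Ashton at 0 (w=70) → North
  Granby at 3 (w=80) → North
  Denby at 4 (w=250) → North
  Elwood at 14 (w=30) → South
  Brookfield at 15 (w=50) → South
  Fenton at 17 (w=300) → South
  Calder at 18 (w=150) → South
North captures 400; South captures 530.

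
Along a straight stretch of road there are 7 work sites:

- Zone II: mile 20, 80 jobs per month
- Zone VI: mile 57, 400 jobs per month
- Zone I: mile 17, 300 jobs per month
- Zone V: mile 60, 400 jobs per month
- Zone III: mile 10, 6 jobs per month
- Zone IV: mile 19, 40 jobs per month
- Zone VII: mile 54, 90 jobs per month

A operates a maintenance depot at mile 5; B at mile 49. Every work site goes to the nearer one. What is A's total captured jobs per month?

The indifferent point is the midpoint (5+49)/2 = 27; work sites left of it (closer to A at 5) go to A, those right go to B.
  Zone III at 10 (w=6) → A
  Zone I at 17 (w=300) → A
  Zone IV at 19 (w=40) → A
  Zone II at 20 (w=80) → A
  Zone VII at 54 (w=90) → B
  Zone VI at 57 (w=400) → B
  Zone V at 60 (w=400) → B
A captures 426; B captures 890.

426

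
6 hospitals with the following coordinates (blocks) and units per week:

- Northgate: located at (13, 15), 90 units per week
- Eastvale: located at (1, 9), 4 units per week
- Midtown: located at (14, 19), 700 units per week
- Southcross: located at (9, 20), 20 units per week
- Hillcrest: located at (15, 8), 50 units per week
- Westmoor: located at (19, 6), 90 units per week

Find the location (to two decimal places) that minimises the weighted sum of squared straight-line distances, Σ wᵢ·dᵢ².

(14.27, 16.80)

The minimiser of Σwᵢ‖p−pᵢ‖² is the weighted centroid p* = (Σwᵢpᵢ)/(Σwᵢ).
Σwᵢ = 954.
Σwᵢxᵢ = 90·13 + 4·1 + 700·14 + 20·9 + 50·15 + 90·19 = 13614.
Σwᵢyᵢ = 90·15 + 4·9 + 700·19 + 20·20 + 50·8 + 90·6 = 16026.
x* = 13614/954 = 14.27, y* = 16026/954 = 16.80.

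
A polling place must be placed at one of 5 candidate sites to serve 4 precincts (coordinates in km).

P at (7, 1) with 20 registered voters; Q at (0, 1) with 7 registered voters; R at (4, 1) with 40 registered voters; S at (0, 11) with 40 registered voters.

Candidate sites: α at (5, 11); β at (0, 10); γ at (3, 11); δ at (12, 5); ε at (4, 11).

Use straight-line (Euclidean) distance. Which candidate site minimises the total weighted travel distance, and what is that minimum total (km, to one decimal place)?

β, total 725.0 km

Total weighted distance at each candidate:
  α (5, 11): total = 884.2
  β (0, 10): total = 725.0
  γ (3, 11): total = 810.5
  δ (12, 5): total = 1111.0
  ε (4, 11): total = 844.2
Minimum is at β with total 725.0 km.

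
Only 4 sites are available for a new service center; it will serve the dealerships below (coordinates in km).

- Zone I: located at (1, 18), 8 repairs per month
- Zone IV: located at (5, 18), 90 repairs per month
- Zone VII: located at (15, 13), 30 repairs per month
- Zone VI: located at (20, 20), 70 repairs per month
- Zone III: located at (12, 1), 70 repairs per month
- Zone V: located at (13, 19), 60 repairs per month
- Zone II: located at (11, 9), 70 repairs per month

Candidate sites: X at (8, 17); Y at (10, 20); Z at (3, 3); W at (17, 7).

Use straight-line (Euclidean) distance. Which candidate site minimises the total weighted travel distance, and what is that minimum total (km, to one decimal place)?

X, total 3524.6 km

Total weighted distance at each candidate:
  X (8, 17): total = 3524.6
  Y (10, 20): total = 3816.8
  Z (3, 3): total = 6112.0
  W (17, 7): total = 4492.5
Minimum is at X with total 3524.6 km.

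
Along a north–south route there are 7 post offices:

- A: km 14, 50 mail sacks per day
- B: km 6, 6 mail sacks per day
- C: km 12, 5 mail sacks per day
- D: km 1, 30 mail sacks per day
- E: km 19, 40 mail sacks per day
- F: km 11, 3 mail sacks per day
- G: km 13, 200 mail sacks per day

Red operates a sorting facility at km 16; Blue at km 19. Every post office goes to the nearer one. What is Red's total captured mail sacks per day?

The indifferent point is the midpoint (16+19)/2 = 17.5; post offices left of it (closer to Red at 16) go to Red, those right go to Blue.
  D at 1 (w=30) → Red
  B at 6 (w=6) → Red
  F at 11 (w=3) → Red
  C at 12 (w=5) → Red
  G at 13 (w=200) → Red
  A at 14 (w=50) → Red
  E at 19 (w=40) → Blue
Red captures 294; Blue captures 40.

294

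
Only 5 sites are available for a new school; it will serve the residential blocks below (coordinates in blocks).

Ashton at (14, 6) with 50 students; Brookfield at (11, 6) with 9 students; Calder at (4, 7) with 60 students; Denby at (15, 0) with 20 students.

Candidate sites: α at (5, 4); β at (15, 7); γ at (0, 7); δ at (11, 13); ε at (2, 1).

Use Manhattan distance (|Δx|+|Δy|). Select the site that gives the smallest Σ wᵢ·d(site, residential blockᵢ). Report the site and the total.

Total weighted distance at each candidate:
  α (5, 4): total = 1142
  β (15, 7): total = 945
  γ (0, 7): total = 1538
  δ (11, 13): total = 1683
  ε (2, 1): total = 1736
Minimum is at β with total 945 blocks.

β, total 945 blocks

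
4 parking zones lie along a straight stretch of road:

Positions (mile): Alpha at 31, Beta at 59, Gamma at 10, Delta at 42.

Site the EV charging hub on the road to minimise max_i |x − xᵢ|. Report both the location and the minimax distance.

location 34.5, max distance 24.5

The 1-center on a line is the midpoint of the two extreme points: leftmost at 10, rightmost at 59.
Optimal location = (10 + 59)/2 = 34.5; maximum distance = (59 − 10)/2 = 24.5.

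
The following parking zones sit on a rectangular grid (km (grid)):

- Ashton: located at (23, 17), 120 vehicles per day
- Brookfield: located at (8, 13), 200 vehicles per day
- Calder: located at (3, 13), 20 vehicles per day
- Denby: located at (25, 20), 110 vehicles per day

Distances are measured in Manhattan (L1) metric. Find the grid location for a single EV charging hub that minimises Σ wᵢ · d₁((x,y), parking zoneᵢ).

(23, 17)

Manhattan distance separates: Σwᵢ(|x−xᵢ|+|y−yᵢ|) = Σwᵢ|x−xᵢ| + Σwᵢ|y−yᵢ|, so x and y are optimised independently as 1-D weighted medians.
Total weight W = 450; half = 225.
x-coordinate, sorted with cumulative weight:
  x=3 (Calder, w=20) cum 20
  x=8 (Brookfield, w=200) cum 220
  x=23 (Ashton, w=120) cum 340  ← median
  x=25 (Denby, w=110) cum 450
⇒ x* = 23
y-coordinate, sorted with cumulative weight:
  y=13 (Brookfield, w=200) cum 200
  y=13 (Calder, w=20) cum 220
  y=17 (Ashton, w=120) cum 340  ← median
  y=20 (Denby, w=110) cum 450
⇒ y* = 17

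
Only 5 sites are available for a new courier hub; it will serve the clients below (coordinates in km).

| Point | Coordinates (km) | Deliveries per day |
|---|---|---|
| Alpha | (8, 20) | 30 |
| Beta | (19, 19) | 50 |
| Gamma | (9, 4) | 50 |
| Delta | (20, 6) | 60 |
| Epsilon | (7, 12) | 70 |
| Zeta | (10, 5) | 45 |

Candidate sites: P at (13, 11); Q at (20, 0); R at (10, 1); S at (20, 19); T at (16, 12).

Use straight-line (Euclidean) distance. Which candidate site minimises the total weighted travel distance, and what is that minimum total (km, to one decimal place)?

P, total 2455.8 km

Total weighted distance at each candidate:
  P (13, 11): total = 2455.8
  Q (20, 0): total = 4337.8
  R (10, 1): total = 3386.4
  S (20, 19): total = 3929.0
  T (16, 12): total = 2729.3
Minimum is at P with total 2455.8 km.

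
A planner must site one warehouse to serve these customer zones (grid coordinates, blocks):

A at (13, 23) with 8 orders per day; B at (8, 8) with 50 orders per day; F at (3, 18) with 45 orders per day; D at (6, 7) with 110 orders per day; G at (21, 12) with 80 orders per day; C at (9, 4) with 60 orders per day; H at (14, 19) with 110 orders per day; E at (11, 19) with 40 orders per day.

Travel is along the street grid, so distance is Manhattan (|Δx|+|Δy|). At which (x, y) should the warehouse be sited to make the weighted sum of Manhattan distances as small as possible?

(9, 12)

Manhattan distance separates: Σwᵢ(|x−xᵢ|+|y−yᵢ|) = Σwᵢ|x−xᵢ| + Σwᵢ|y−yᵢ|, so x and y are optimised independently as 1-D weighted medians.
Total weight W = 503; half = 251.5.
x-coordinate, sorted with cumulative weight:
  x=3 (F, w=45) cum 45
  x=6 (D, w=110) cum 155
  x=8 (B, w=50) cum 205
  x=9 (C, w=60) cum 265  ← median
  x=11 (E, w=40) cum 305
  x=13 (A, w=8) cum 313
  x=14 (H, w=110) cum 423
  x=21 (G, w=80) cum 503
⇒ x* = 9
y-coordinate, sorted with cumulative weight:
  y=4 (C, w=60) cum 60
  y=7 (D, w=110) cum 170
  y=8 (B, w=50) cum 220
  y=12 (G, w=80) cum 300  ← median
  y=18 (F, w=45) cum 345
  y=19 (H, w=110) cum 455
  y=19 (E, w=40) cum 495
  y=23 (A, w=8) cum 503
⇒ y* = 12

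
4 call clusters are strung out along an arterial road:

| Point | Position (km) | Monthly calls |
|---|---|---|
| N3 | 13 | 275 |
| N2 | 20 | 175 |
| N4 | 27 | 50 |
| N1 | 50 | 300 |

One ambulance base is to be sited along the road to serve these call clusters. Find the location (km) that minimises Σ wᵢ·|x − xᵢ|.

x = 20

For a sum of weighted absolute distances on a line, the optimum is the weighted median (not the mean). Total weight W = 800; half-weight = 400.
Sort by position and accumulate weight:
  km 13 (N3, w=275) → cum 275
  km 20 (N2, w=175) → cum 450  ≥ 400 → median here
  km 27 (N4, w=50) → cum 500
  km 50 (N1, w=300) → cum 800
Optimal location: km 20.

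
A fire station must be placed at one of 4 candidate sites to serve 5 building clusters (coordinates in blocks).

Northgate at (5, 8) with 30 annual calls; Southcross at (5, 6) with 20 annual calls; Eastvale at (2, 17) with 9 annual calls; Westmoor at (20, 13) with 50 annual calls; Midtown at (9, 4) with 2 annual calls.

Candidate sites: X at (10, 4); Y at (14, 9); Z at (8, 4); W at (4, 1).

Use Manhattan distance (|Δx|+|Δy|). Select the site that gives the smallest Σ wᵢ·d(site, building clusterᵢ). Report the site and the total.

Y, total 1240 blocks

Total weighted distance at each candidate:
  X (10, 4): total = 1551
  Y (14, 9): total = 1240
  Z (8, 4): total = 1533
  W (4, 1): total = 1938
Minimum is at Y with total 1240 blocks.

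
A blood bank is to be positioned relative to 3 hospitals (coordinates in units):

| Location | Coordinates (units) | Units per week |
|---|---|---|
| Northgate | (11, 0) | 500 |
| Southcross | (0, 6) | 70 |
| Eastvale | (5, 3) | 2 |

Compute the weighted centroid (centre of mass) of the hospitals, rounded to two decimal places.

The minimiser of Σwᵢ‖p−pᵢ‖² is the weighted centroid p* = (Σwᵢpᵢ)/(Σwᵢ).
Σwᵢ = 572.
Σwᵢxᵢ = 500·11 + 70·0 + 2·5 = 5510.
Σwᵢyᵢ = 500·0 + 70·6 + 2·3 = 426.
x* = 5510/572 = 9.63, y* = 426/572 = 0.74.

(9.63, 0.74)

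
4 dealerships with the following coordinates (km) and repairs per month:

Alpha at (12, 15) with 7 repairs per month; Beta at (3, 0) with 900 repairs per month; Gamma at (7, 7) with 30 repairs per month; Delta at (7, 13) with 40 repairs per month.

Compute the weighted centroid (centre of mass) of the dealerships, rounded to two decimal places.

The minimiser of Σwᵢ‖p−pᵢ‖² is the weighted centroid p* = (Σwᵢpᵢ)/(Σwᵢ).
Σwᵢ = 977.
Σwᵢxᵢ = 7·12 + 900·3 + 30·7 + 40·7 = 3274.
Σwᵢyᵢ = 7·15 + 900·0 + 30·7 + 40·13 = 835.
x* = 3274/977 = 3.35, y* = 835/977 = 0.85.

(3.35, 0.85)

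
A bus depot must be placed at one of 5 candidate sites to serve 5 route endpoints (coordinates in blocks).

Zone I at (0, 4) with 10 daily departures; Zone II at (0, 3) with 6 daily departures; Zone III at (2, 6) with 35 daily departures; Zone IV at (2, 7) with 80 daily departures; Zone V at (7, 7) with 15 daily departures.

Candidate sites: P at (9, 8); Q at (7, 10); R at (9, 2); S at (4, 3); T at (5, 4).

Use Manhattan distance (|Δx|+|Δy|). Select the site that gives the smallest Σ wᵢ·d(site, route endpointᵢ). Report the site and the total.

Total weighted distance at each candidate:
  P (9, 8): total = 1214
  Q (7, 10): total = 1214
  R (9, 2): total = 1620
  S (4, 3): total = 834
  T (5, 4): total = 816
Minimum is at T with total 816 blocks.

T, total 816 blocks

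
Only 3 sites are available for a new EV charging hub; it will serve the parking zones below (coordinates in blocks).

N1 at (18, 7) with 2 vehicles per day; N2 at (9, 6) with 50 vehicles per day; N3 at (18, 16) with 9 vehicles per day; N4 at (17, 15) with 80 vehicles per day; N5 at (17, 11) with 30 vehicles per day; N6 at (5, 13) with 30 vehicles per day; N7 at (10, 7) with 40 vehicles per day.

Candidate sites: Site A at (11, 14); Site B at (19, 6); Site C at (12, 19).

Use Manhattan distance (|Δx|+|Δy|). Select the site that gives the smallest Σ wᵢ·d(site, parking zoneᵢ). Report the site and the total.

Site A, total 1969 blocks

Total weighted distance at each candidate:
  Site A (11, 14): total = 1969
  Site B (19, 6): total = 2723
  Site C (12, 19): total = 2977
Minimum is at Site A with total 1969 blocks.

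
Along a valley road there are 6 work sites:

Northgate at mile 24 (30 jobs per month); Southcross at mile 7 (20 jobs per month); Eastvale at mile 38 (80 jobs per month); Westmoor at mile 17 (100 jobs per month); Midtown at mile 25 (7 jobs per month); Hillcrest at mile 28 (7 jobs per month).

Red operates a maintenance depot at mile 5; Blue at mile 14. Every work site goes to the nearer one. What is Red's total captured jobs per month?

The indifferent point is the midpoint (5+14)/2 = 9.5; work sites left of it (closer to Red at 5) go to Red, those right go to Blue.
  Southcross at 7 (w=20) → Red
  Westmoor at 17 (w=100) → Blue
  Northgate at 24 (w=30) → Blue
  Midtown at 25 (w=7) → Blue
  Hillcrest at 28 (w=7) → Blue
  Eastvale at 38 (w=80) → Blue
Red captures 20; Blue captures 224.

20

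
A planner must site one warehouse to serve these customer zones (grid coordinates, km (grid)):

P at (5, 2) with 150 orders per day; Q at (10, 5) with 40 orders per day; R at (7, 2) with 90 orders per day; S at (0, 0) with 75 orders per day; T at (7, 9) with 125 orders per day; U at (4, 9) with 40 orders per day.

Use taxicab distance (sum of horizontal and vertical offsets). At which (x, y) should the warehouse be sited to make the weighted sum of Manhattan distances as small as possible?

(5, 2)

Manhattan distance separates: Σwᵢ(|x−xᵢ|+|y−yᵢ|) = Σwᵢ|x−xᵢ| + Σwᵢ|y−yᵢ|, so x and y are optimised independently as 1-D weighted medians.
Total weight W = 520; half = 260.
x-coordinate, sorted with cumulative weight:
  x=0 (S, w=75) cum 75
  x=4 (U, w=40) cum 115
  x=5 (P, w=150) cum 265  ← median
  x=7 (R, w=90) cum 355
  x=7 (T, w=125) cum 480
  x=10 (Q, w=40) cum 520
⇒ x* = 5
y-coordinate, sorted with cumulative weight:
  y=0 (S, w=75) cum 75
  y=2 (P, w=150) cum 225
  y=2 (R, w=90) cum 315  ← median
  y=5 (Q, w=40) cum 355
  y=9 (T, w=125) cum 480
  y=9 (U, w=40) cum 520
⇒ y* = 2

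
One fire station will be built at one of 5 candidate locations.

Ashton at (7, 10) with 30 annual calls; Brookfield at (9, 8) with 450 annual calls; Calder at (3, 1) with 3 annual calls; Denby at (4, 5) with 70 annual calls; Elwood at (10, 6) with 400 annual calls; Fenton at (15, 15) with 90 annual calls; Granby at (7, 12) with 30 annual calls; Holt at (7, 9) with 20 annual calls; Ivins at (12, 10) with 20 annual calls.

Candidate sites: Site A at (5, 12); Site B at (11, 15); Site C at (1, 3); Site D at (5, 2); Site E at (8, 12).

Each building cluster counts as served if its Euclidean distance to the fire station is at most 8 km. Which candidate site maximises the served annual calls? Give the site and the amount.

Site E, covering 1040

Coverage radius r = 8 km; a point is covered iff (Δx)²+(Δy)² ≤ 8² = 64.
  Site A (5, 12): covers {Ashton, Brookfield, Denby, Elwood, Granby, Holt, Ivins} → 1020
  Site B (11, 15): covers {Ashton, Brookfield, Fenton, Granby, Holt, Ivins} → 640
  Site C (1, 3): covers {Calder, Denby} → 73
  Site D (5, 2): covers {Brookfield, Calder, Denby, Elwood, Holt} → 943
  Site E (8, 12): covers {Ashton, Brookfield, Elwood, Fenton, Granby, Holt, Ivins} → 1040
Maximum coverage at Site E: 1040 annual calls.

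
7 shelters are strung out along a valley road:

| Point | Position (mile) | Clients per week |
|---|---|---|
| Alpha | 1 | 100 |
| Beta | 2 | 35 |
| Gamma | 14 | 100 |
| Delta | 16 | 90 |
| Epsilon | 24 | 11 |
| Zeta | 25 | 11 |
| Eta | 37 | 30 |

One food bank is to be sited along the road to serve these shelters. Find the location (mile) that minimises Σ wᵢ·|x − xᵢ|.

x = 14

For a sum of weighted absolute distances on a line, the optimum is the weighted median (not the mean). Total weight W = 377; half-weight = 188.5.
Sort by position and accumulate weight:
  mile 1 (Alpha, w=100) → cum 100
  mile 2 (Beta, w=35) → cum 135
  mile 14 (Gamma, w=100) → cum 235  ≥ 188.5 → median here
  mile 16 (Delta, w=90) → cum 325
  mile 24 (Epsilon, w=11) → cum 336
  mile 25 (Zeta, w=11) → cum 347
  mile 37 (Eta, w=30) → cum 377
Optimal location: mile 14.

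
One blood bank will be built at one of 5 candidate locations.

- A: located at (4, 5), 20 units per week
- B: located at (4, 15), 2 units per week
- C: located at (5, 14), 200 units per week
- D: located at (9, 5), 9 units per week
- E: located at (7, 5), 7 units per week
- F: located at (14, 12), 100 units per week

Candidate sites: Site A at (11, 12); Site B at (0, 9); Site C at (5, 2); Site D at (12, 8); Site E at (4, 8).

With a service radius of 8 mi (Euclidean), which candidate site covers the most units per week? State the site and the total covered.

Site A, covering 311

Coverage radius r = 8 mi; a point is covered iff (Δx)²+(Δy)² ≤ 8² = 64.
  Site A (11, 12): covers {B, C, D, F} → 311
  Site B (0, 9): covers {A, B, C} → 222
  Site C (5, 2): covers {A, D, E} → 36
  Site D (12, 8): covers {D, E, F} → 116
  Site E (4, 8): covers {A, B, C, D, E} → 238
Maximum coverage at Site A: 311 units per week.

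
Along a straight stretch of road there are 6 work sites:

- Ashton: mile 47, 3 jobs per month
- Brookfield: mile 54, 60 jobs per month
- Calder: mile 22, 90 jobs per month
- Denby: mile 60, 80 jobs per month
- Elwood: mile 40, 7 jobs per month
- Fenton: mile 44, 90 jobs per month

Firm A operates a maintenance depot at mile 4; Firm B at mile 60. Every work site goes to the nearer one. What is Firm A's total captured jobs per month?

The indifferent point is the midpoint (4+60)/2 = 32; work sites left of it (closer to Firm A at 4) go to Firm A, those right go to Firm B.
  Calder at 22 (w=90) → Firm A
  Elwood at 40 (w=7) → Firm B
  Fenton at 44 (w=90) → Firm B
  Ashton at 47 (w=3) → Firm B
  Brookfield at 54 (w=60) → Firm B
  Denby at 60 (w=80) → Firm B
Firm A captures 90; Firm B captures 240.

90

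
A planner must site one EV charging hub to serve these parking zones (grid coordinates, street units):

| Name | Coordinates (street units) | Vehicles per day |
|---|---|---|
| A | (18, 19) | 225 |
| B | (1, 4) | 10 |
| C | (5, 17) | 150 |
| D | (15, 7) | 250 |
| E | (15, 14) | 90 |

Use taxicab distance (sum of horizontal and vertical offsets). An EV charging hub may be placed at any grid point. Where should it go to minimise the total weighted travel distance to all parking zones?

(15, 17)

Manhattan distance separates: Σwᵢ(|x−xᵢ|+|y−yᵢ|) = Σwᵢ|x−xᵢ| + Σwᵢ|y−yᵢ|, so x and y are optimised independently as 1-D weighted medians.
Total weight W = 725; half = 362.5.
x-coordinate, sorted with cumulative weight:
  x=1 (B, w=10) cum 10
  x=5 (C, w=150) cum 160
  x=15 (D, w=250) cum 410  ← median
  x=15 (E, w=90) cum 500
  x=18 (A, w=225) cum 725
⇒ x* = 15
y-coordinate, sorted with cumulative weight:
  y=4 (B, w=10) cum 10
  y=7 (D, w=250) cum 260
  y=14 (E, w=90) cum 350
  y=17 (C, w=150) cum 500  ← median
  y=19 (A, w=225) cum 725
⇒ y* = 17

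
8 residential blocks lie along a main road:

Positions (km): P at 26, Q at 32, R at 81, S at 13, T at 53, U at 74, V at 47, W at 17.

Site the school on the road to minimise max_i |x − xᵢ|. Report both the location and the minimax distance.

The 1-center on a line is the midpoint of the two extreme points: leftmost at 13, rightmost at 81.
Optimal location = (13 + 81)/2 = 47; maximum distance = (81 − 13)/2 = 34.

location 47, max distance 34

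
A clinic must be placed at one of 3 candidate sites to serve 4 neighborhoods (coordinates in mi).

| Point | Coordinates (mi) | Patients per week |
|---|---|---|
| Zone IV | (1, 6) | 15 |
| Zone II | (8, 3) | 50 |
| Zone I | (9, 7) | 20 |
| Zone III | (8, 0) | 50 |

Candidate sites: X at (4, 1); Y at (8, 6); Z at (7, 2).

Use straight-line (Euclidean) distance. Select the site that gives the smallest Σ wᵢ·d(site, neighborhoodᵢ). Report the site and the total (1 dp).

Total weighted distance at each candidate:
  X (4, 1): total = 673.4
  Y (8, 6): total = 583.3
  Z (7, 2): total = 398.4
Minimum is at Z with total 398.4 mi.

Z, total 398.4 mi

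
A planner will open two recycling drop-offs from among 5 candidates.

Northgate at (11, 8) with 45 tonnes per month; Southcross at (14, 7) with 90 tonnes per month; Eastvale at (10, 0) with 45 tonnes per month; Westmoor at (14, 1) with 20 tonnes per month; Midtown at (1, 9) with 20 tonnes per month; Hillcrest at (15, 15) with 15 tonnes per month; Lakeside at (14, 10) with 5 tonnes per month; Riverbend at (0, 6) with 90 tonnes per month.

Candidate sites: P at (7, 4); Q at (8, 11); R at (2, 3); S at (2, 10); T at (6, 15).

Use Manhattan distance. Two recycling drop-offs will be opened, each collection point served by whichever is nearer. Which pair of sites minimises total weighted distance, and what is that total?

{P, S}, total 2685

Evaluate every pair (each demand assigned to the nearer of the two):
  {P, S}: total = 2685
  {P, R}: total = 2715
  {Q, R}: total = 2735
  {Q, S}: total = 2855
  {P, Q}: total = 2875
  {P, T}: total = 3005
  {R, S}: total = 3440
  {R, T}: total = 3545
  {Q, T}: total = 3595
  {S, T}: total = 3850
Best pair: {P, S} with total 2685.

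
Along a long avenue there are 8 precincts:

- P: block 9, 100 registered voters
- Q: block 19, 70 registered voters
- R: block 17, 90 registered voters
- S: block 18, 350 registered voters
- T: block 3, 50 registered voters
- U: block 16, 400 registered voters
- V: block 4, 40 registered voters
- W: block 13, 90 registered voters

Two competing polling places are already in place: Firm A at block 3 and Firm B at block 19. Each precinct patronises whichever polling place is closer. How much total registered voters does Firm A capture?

190

The indifferent point is the midpoint (3+19)/2 = 11; precincts left of it (closer to Firm A at 3) go to Firm A, those right go to Firm B.
  T at 3 (w=50) → Firm A
  V at 4 (w=40) → Firm A
  P at 9 (w=100) → Firm A
  W at 13 (w=90) → Firm B
  U at 16 (w=400) → Firm B
  R at 17 (w=90) → Firm B
  S at 18 (w=350) → Firm B
  Q at 19 (w=70) → Firm B
Firm A captures 190; Firm B captures 1000.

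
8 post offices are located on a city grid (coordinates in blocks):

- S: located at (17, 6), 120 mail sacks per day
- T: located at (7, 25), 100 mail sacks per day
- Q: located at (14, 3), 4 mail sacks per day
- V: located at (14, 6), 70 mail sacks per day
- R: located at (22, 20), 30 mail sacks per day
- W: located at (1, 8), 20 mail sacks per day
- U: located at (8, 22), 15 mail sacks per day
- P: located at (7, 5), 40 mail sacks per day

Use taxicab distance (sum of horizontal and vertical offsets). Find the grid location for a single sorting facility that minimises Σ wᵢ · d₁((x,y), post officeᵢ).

Manhattan distance separates: Σwᵢ(|x−xᵢ|+|y−yᵢ|) = Σwᵢ|x−xᵢ| + Σwᵢ|y−yᵢ|, so x and y are optimised independently as 1-D weighted medians.
Total weight W = 399; half = 199.5.
x-coordinate, sorted with cumulative weight:
  x=1 (W, w=20) cum 20
  x=7 (T, w=100) cum 120
  x=7 (P, w=40) cum 160
  x=8 (U, w=15) cum 175
  x=14 (Q, w=4) cum 179
  x=14 (V, w=70) cum 249  ← median
  x=17 (S, w=120) cum 369
  x=22 (R, w=30) cum 399
⇒ x* = 14
y-coordinate, sorted with cumulative weight:
  y=3 (Q, w=4) cum 4
  y=5 (P, w=40) cum 44
  y=6 (S, w=120) cum 164
  y=6 (V, w=70) cum 234  ← median
  y=8 (W, w=20) cum 254
  y=20 (R, w=30) cum 284
  y=22 (U, w=15) cum 299
  y=25 (T, w=100) cum 399
⇒ y* = 6

(14, 6)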